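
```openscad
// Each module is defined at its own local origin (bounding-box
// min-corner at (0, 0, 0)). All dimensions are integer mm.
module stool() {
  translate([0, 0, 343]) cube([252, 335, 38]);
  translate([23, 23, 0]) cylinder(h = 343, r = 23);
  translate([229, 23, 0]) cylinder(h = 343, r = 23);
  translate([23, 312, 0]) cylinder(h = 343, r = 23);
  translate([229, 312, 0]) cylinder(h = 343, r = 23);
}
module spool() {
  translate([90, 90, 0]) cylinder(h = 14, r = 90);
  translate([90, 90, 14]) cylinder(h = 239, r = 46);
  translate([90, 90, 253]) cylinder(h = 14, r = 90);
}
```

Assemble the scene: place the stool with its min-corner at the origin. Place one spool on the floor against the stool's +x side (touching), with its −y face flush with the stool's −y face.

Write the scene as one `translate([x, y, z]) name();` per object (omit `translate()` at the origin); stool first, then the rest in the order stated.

stool();
translate([252, 0, 0]) spool();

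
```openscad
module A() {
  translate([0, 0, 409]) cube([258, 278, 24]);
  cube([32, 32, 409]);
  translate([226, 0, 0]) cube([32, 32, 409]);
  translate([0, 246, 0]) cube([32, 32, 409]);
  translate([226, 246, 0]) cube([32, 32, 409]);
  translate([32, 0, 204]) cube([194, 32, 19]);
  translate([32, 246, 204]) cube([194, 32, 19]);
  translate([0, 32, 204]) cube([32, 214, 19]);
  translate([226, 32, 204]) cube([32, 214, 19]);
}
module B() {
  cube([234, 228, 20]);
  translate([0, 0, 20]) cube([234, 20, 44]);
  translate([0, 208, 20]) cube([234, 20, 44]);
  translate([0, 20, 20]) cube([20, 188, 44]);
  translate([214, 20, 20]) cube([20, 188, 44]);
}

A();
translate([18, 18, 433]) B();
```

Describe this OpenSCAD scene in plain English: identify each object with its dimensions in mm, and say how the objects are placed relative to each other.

A is a four-legged stool. The seat is a 258×278×24 mm slab whose top surface is at z = 433 mm; four square legs, each 32×32 mm in cross-section, run from the floor (z = 0) to the underside of the seat, each flush with a corner of the seat. Four stretchers, 32 mm wide and 19 mm tall, connect adjacent legs with their undersides at z = 204 mm, each running between the inner faces of the legs it joins and aligned with the legs' outer faces on the other axis.

B is an open-topped rectangular box: outside dimensions 234×228×64 mm, with a uniform wall and base thickness of 20 mm. The base is a full 234×228 slab on the floor; four walls sit on top of the base. The front and back walls (the −y and +y sides) span the full width; the two side walls fit between them.

The open box is on top of the stool.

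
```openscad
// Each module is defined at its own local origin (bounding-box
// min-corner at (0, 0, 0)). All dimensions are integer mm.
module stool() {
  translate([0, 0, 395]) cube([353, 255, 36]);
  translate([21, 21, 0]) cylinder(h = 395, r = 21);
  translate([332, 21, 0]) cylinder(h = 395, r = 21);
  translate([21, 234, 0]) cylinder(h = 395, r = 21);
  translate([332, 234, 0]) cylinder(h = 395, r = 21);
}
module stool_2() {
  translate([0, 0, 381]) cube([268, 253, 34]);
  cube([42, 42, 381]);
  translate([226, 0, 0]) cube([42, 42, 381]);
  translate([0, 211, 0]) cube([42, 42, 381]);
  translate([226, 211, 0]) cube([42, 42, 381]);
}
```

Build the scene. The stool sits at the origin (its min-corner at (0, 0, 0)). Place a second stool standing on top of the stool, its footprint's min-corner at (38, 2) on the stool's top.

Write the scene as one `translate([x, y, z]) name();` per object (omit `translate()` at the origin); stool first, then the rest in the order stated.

stool();
translate([38, 2, 431]) stool_2();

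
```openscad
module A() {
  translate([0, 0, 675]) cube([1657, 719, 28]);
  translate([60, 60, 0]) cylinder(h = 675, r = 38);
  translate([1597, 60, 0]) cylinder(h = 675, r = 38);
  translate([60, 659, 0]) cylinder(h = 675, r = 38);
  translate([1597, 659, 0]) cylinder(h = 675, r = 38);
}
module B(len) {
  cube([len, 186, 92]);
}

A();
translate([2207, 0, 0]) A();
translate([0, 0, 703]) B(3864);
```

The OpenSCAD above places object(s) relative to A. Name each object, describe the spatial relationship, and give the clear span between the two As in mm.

A is a table. B is a beam. A beam spans the tops of two tables. The clear span between the two tables is 550 mm.

Second table starts at x = 2207; first ends at x = 1657; clear span = 2207 − 1657 = 550 mm.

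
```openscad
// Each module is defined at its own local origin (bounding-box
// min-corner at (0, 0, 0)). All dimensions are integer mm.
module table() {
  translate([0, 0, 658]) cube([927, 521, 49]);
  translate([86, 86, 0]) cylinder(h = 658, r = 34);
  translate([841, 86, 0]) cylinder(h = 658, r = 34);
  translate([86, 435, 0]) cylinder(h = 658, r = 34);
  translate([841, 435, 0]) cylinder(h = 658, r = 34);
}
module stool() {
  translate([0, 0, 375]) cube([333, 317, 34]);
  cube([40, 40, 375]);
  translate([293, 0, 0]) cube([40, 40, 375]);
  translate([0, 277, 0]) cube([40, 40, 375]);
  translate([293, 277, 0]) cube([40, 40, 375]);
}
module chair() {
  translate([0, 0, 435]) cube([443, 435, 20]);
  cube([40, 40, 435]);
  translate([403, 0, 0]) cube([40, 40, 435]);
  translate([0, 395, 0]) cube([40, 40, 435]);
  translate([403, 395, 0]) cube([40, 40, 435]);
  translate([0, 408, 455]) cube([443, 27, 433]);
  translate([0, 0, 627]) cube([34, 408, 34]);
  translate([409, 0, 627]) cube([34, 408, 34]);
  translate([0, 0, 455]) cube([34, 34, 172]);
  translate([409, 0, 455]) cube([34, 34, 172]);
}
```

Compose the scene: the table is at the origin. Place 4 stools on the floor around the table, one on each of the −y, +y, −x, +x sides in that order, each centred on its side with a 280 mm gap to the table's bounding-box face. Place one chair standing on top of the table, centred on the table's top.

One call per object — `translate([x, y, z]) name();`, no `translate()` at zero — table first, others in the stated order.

table();
translate([297, -597, 0]) stool();
translate([297, 801, 0]) stool();
translate([-613, 102, 0]) stool();
translate([1207, 102, 0]) stool();
translate([242, 43, 707]) chair();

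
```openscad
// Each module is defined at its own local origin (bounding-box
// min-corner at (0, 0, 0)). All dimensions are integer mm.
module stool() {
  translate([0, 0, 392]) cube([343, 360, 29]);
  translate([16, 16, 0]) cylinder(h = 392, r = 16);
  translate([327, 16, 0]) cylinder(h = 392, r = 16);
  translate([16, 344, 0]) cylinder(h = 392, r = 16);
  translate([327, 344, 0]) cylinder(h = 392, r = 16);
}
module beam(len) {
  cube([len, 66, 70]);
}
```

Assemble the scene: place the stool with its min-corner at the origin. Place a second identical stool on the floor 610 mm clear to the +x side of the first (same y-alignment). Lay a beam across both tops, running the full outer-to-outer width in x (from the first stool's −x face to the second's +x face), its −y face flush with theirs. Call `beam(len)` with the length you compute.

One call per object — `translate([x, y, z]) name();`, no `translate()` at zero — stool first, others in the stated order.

stool();
translate([953, 0, 0]) stool();
translate([0, 0, 421]) beam(1296);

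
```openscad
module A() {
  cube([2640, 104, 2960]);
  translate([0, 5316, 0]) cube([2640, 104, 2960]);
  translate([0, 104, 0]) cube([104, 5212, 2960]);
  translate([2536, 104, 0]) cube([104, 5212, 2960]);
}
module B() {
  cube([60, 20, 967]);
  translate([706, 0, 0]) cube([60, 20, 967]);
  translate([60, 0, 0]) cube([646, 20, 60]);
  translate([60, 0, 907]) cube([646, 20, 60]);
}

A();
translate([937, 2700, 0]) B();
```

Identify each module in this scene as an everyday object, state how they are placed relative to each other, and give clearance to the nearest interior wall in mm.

Clearances: x = 833, y = 2596; minimum 833 mm.

A is a house frame. B is a picture frame. The picture frame sits inside the house frame, centred. The clearance to the nearest interior wall is 833 mm.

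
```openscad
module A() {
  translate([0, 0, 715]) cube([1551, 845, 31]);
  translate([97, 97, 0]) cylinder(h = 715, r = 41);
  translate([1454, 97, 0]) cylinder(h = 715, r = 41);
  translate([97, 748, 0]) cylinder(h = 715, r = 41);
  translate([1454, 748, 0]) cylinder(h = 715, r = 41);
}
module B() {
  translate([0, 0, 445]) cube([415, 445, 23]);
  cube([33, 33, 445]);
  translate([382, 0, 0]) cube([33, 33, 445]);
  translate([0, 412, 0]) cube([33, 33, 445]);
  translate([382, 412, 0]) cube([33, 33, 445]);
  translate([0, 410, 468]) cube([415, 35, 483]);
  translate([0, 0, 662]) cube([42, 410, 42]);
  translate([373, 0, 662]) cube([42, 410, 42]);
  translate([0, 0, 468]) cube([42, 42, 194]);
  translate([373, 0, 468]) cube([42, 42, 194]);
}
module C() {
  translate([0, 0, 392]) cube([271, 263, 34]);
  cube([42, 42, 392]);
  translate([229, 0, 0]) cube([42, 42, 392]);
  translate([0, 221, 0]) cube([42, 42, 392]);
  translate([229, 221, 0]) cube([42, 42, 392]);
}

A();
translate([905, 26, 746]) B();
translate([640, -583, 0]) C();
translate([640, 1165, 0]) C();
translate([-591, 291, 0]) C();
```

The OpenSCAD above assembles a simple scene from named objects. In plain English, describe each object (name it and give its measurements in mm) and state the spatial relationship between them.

A is a table with a 1551×845 mm rectangular top, 31 mm thick, top surface at z = 746 mm, supported by four round legs of 82 mm diameter, each leg's bounding box inset 56 mm from the nearest pair of top edges, running from the floor.

B is a chair. The seat is a 415×445×23 mm slab with its top at z = 468 mm, on four 33×33 mm corner legs (flush with the seat edges, standing on z = 0). A flat backrest 35 mm thick, 483 mm tall, spans the full seat width and rises from the seat top along its +y edge, rear face flush with the rear of the seat. Two armrests of 42×42 mm section run along each side from the seat's front edge to the front of the backrest, top faces 236 mm above the seat top and outer faces flush with the seat's x-edges; a 42×42 mm post under the front of each armrest stands on the seat at the front corner.

C is a simple wooden stool: a rectangular seat 271 mm (x) by 263 mm (y), 34 mm thick, top face at z = 426 mm, on four square legs, each 42×42 mm in cross-section. The legs rest on z = 0, each flush with a corner of the seat.

The chair is on top of the table. Three stools sit around the table at the −y, +y, −x sides.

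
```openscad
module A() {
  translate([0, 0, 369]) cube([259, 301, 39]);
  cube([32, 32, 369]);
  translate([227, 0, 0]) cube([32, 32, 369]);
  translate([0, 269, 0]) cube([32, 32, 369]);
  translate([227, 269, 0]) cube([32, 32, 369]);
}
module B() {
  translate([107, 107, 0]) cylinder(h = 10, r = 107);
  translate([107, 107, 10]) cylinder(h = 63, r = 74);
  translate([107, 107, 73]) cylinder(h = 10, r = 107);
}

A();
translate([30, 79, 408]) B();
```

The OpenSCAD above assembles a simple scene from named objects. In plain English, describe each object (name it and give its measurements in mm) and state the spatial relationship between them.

A is a four-legged stool. The seat is a 259×301×39 mm slab whose top surface is at z = 408 mm; four square legs, each 32×32 mm in cross-section, run from the floor (z = 0) to the underside of the seat, each flush with a corner of the seat.

B is a spool: two coaxial disc flanges of radius 107 mm and thickness 10 mm, joined by a core cylinder of radius 74 mm and height 63 mm. The lower flange rests on z = 0 and the three cylinders share a vertical axis.

The spool is on top of the stool.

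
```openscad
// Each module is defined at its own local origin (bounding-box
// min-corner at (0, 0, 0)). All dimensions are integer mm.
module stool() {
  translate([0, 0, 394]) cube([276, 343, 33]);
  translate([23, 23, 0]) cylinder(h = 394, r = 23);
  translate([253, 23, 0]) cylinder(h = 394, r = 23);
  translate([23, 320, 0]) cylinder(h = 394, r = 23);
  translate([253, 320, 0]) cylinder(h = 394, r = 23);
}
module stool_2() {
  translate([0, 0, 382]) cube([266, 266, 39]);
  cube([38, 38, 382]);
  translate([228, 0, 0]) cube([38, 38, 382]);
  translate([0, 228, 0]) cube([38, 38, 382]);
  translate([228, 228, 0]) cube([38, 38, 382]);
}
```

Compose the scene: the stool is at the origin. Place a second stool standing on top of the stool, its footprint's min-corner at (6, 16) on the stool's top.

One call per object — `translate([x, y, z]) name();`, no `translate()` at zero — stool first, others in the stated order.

stool();
translate([6, 16, 427]) stool_2();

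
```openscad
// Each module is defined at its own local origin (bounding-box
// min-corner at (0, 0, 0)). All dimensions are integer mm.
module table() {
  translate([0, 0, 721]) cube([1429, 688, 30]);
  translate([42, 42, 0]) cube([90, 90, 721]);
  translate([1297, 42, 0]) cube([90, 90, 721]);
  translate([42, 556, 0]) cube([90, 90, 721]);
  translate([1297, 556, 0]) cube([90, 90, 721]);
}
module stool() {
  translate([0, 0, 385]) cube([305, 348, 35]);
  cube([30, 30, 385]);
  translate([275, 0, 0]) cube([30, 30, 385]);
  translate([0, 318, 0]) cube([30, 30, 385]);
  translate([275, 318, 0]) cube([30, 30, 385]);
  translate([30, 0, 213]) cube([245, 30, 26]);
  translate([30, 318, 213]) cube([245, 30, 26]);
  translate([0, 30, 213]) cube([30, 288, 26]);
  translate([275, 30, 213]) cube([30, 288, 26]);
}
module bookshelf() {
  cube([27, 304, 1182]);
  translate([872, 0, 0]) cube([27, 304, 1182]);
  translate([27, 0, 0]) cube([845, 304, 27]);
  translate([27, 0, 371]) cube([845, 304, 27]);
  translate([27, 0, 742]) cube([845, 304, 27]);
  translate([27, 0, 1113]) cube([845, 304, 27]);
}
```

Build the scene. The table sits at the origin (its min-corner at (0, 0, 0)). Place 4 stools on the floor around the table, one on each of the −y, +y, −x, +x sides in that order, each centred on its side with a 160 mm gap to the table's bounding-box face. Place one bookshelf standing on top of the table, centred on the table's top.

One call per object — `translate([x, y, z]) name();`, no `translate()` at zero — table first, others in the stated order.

table();
translate([562, -508, 0]) stool();
translate([562, 848, 0]) stool();
translate([-465, 170, 0]) stool();
translate([1589, 170, 0]) stool();
translate([265, 192, 751]) bookshelf();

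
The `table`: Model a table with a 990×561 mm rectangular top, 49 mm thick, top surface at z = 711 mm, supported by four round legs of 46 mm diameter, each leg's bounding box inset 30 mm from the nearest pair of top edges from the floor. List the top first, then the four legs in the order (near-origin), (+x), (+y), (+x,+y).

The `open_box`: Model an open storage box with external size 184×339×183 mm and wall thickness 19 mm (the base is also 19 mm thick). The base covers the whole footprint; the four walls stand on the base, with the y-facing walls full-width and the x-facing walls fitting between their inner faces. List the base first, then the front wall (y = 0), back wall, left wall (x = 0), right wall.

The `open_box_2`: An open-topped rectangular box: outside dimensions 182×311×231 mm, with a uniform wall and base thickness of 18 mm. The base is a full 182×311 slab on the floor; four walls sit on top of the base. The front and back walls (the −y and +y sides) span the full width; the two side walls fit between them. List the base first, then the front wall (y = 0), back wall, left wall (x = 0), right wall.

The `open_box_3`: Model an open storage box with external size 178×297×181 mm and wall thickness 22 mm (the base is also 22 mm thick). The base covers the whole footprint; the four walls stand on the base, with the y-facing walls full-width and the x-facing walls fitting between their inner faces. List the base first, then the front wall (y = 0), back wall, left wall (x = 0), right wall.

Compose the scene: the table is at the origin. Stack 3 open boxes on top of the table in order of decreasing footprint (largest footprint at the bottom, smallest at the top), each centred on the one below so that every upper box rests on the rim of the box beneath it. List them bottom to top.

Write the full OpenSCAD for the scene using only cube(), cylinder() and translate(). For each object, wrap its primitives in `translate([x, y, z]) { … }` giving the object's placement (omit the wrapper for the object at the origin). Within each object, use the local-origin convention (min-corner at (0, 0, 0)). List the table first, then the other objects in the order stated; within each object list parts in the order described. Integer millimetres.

translate([0, 0, 662]) cube([990, 561, 49]);
translate([53, 53, 0]) cylinder(h = 662, r = 23);
translate([937, 53, 0]) cylinder(h = 662, r = 23);
translate([53, 508, 0]) cylinder(h = 662, r = 23);
translate([937, 508, 0]) cylinder(h = 662, r = 23);
translate([403, 111, 711]) {
  cube([184, 339, 19]);
  translate([0, 0, 19]) cube([184, 19, 164]);
  translate([0, 320, 19]) cube([184, 19, 164]);
  translate([0, 19, 19]) cube([19, 301, 164]);
  translate([165, 19, 19]) cube([19, 301, 164]);
}
translate([404, 125, 894]) {
  cube([182, 311, 18]);
  translate([0, 0, 18]) cube([182, 18, 213]);
  translate([0, 293, 18]) cube([182, 18, 213]);
  translate([0, 18, 18]) cube([18, 275, 213]);
  translate([164, 18, 18]) cube([18, 275, 213]);
}
translate([406, 132, 1125]) {
  cube([178, 297, 22]);
  translate([0, 0, 22]) cube([178, 22, 159]);
  translate([0, 275, 22]) cube([178, 22, 159]);
  translate([0, 22, 22]) cube([22, 253, 159]);
  translate([156, 22, 22]) cube([22, 253, 159]);
}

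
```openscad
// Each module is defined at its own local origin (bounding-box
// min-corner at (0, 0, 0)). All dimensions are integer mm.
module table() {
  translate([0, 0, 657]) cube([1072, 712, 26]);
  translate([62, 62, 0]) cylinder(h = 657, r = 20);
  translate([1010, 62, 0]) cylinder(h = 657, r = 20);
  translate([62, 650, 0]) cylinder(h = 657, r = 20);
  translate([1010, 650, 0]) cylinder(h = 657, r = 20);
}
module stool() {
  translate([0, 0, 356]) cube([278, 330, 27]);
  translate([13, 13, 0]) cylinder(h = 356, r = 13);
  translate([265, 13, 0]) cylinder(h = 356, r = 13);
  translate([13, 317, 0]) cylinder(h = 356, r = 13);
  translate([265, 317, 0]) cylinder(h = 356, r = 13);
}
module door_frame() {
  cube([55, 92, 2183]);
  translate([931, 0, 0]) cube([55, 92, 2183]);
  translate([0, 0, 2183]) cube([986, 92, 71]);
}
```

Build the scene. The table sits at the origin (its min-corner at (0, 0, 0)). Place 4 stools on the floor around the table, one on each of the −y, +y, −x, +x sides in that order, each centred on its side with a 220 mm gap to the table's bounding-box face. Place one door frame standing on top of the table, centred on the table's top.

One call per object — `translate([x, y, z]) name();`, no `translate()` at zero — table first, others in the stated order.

table();
translate([397, -550, 0]) stool();
translate([397, 932, 0]) stool();
translate([-498, 191, 0]) stool();
translate([1292, 191, 0]) stool();
translate([43, 310, 683]) door_frame();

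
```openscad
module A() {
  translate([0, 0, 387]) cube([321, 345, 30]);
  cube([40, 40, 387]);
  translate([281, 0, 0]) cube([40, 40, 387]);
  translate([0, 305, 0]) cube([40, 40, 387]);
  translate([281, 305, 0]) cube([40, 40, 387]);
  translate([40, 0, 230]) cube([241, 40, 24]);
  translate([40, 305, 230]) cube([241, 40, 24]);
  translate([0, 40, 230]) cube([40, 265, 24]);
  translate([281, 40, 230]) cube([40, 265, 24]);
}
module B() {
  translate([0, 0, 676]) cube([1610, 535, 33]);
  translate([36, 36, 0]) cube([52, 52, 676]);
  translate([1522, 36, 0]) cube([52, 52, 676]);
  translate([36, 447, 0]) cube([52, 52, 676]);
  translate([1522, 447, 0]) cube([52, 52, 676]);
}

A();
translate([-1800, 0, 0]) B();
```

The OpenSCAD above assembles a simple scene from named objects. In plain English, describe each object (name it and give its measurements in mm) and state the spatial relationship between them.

A is a four-legged stool. The seat is a 321×345×30 mm slab whose top surface is at z = 417 mm; four square legs, each 40×40 mm in cross-section, run from the floor (z = 0) to the underside of the seat, each flush with a corner of the seat. Four stretchers, 40 mm wide and 24 mm tall, connect adjacent legs with their undersides at z = 230 mm, each running between the inner faces of the legs it joins and aligned with the legs' outer faces on the other axis.

B is a table with a 1610×535 mm rectangular top, 33 mm thick, top surface at z = 709 mm, supported by four 52×52 mm square legs, each inset 36 mm from the nearest pair of top edges, running from the floor.

The table is on the floor beside the stool on its −x side.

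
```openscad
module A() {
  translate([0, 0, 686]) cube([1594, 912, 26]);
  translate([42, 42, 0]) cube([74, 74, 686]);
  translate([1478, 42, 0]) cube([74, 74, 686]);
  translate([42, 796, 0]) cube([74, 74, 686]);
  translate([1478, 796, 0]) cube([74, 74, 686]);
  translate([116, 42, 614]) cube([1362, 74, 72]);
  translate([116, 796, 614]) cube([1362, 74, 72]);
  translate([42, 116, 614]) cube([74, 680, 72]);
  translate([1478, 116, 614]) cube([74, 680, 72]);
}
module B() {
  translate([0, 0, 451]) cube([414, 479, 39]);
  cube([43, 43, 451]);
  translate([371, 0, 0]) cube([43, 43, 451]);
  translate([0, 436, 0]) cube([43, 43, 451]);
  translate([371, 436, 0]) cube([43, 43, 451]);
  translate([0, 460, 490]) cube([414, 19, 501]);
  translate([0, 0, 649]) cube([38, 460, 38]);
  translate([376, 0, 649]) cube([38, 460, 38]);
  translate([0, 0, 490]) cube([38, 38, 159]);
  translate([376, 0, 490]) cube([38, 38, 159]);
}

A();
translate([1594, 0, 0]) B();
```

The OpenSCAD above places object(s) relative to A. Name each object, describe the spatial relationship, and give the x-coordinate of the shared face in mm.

A is a table. B is a chair. The chair is against the table's +x side, with their −y faces flush. The x-coordinate of the shared face is 1594 mm.

The table's +x face and the chair's −x face are both at x = 1594 mm.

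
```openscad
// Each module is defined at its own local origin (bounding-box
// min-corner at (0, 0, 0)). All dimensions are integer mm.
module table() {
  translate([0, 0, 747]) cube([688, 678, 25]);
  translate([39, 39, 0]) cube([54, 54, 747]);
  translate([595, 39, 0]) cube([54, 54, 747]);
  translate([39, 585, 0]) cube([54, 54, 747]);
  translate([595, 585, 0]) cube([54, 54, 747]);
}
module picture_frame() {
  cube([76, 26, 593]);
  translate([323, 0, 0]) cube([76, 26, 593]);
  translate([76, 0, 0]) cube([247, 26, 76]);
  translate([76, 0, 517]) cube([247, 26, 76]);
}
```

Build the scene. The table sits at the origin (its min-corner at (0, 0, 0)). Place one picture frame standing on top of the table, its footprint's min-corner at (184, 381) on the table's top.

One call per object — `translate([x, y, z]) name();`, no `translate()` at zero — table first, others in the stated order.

table();
translate([184, 381, 772]) picture_frame();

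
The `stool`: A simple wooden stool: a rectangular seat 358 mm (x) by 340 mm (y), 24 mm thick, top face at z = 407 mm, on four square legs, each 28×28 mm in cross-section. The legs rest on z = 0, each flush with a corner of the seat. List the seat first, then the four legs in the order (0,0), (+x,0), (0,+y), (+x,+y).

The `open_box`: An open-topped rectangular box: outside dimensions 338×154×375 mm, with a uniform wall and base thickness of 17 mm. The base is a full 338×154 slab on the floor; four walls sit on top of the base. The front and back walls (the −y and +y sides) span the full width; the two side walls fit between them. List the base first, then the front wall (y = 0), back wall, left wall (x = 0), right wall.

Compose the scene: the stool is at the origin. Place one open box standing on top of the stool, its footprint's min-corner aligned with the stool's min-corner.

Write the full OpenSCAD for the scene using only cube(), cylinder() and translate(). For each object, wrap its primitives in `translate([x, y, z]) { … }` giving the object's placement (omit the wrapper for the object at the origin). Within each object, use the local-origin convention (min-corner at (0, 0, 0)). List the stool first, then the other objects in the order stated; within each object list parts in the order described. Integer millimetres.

translate([0, 0, 383]) cube([358, 340, 24]);
cube([28, 28, 383]);
translate([330, 0, 0]) cube([28, 28, 383]);
translate([0, 312, 0]) cube([28, 28, 383]);
translate([330, 312, 0]) cube([28, 28, 383]);
translate([0, 0, 407]) {
  cube([338, 154, 17]);
  translate([0, 0, 17]) cube([338, 17, 358]);
  translate([0, 137, 17]) cube([338, 17, 358]);
  translate([0, 17, 17]) cube([17, 120, 358]);
  translate([321, 17, 17]) cube([17, 120, 358]);
}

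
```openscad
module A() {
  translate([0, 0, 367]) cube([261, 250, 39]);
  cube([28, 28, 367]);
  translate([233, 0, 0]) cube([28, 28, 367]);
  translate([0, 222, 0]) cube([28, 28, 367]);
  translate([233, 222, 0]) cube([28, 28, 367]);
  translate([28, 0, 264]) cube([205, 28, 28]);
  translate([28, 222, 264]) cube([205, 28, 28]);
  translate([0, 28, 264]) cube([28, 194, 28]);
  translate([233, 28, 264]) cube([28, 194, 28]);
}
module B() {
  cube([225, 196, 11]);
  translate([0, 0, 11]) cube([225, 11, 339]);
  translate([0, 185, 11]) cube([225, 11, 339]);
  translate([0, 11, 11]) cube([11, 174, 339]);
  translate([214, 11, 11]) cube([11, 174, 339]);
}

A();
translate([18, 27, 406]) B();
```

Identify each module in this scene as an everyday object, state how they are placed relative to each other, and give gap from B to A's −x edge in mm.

A is a stool. B is an open box. The open box is on top of the stool, centred. The gap from the open box to the stool's −x edge is 18 mm.

The open box's min-x is at 18; the stool's min-x is 0; gap = 18 mm.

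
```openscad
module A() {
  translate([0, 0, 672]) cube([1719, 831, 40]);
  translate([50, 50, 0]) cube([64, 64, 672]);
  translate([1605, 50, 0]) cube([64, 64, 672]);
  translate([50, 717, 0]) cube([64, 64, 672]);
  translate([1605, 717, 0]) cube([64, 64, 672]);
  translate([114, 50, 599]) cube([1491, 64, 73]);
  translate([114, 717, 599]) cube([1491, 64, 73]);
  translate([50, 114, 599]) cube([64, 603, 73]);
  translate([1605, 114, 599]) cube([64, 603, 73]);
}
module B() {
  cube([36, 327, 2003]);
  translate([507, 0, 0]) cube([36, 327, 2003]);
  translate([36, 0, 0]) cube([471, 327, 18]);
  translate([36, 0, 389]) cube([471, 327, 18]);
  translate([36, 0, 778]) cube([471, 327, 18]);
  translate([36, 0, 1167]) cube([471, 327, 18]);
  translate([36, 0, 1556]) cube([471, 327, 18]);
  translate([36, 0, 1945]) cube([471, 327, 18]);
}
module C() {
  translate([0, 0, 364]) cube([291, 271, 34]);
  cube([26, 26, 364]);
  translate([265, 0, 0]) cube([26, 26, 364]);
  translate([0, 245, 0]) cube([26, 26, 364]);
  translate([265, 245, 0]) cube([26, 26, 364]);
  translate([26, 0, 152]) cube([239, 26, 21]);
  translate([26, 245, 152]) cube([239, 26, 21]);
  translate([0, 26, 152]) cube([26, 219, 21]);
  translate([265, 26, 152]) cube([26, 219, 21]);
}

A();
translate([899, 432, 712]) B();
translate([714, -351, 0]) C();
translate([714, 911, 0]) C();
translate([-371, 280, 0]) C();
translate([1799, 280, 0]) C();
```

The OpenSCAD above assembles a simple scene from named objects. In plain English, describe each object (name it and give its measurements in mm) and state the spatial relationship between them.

A is a table with a 1719×831 mm rectangular top, 40 mm thick, top surface at z = 712 mm, supported by four 64×64 mm square legs, each inset 50 mm from the nearest pair of top edges, running from the floor. Four apron rails, 64 mm thick and 73 mm tall, run between adjacent legs with their top edges flush with the underside of the top and their outer faces flush with the legs' outer faces.

B is a bookshelf 543 mm wide overall, 327 mm deep and 2003 mm tall. The two sides are 36 mm thick vertical panels. 6 horizontal shelves of 18 mm thickness span between the inner faces of the sides; the lowest shelf sits on the floor and shelves are stacked with a clear vertical gap of 371 mm between each pair.

C is a four-legged stool. The seat is a 291×271×34 mm slab whose top surface is at z = 398 mm; four square legs, each 26×26 mm in cross-section, run from the floor (z = 0) to the underside of the seat, each flush with a corner of the seat. Four stretchers, 26 mm wide and 21 mm tall, connect adjacent legs with their undersides at z = 152 mm, each running between the inner faces of the legs it joins and aligned with the legs' outer faces on the other axis.

The bookshelf is on top of the table. Four stools sit around the table at the −y, +y, −x, +x sides.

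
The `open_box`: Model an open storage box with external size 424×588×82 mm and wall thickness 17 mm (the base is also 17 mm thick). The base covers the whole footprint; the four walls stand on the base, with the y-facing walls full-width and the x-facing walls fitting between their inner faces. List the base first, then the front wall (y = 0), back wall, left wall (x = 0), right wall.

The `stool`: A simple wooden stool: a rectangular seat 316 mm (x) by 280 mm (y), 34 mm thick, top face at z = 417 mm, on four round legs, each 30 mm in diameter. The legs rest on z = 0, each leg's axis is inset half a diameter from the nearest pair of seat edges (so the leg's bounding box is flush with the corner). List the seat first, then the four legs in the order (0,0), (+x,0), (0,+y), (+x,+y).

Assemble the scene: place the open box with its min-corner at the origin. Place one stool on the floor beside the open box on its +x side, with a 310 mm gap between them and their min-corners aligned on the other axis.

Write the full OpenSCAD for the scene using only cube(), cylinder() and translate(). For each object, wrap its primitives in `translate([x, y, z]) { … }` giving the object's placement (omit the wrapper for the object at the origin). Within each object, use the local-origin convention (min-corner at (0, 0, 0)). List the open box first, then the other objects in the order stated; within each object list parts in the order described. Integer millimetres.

cube([424, 588, 17]);
translate([0, 0, 17]) cube([424, 17, 65]);
translate([0, 571, 17]) cube([424, 17, 65]);
translate([0, 17, 17]) cube([17, 554, 65]);
translate([407, 17, 17]) cube([17, 554, 65]);
translate([734, 0, 0]) {
  translate([0, 0, 383]) cube([316, 280, 34]);
  translate([15, 15, 0]) cylinder(h = 383, r = 15);
  translate([301, 15, 0]) cylinder(h = 383, r = 15);
  translate([15, 265, 0]) cylinder(h = 383, r = 15);
  translate([301, 265, 0]) cylinder(h = 383, r = 15);
}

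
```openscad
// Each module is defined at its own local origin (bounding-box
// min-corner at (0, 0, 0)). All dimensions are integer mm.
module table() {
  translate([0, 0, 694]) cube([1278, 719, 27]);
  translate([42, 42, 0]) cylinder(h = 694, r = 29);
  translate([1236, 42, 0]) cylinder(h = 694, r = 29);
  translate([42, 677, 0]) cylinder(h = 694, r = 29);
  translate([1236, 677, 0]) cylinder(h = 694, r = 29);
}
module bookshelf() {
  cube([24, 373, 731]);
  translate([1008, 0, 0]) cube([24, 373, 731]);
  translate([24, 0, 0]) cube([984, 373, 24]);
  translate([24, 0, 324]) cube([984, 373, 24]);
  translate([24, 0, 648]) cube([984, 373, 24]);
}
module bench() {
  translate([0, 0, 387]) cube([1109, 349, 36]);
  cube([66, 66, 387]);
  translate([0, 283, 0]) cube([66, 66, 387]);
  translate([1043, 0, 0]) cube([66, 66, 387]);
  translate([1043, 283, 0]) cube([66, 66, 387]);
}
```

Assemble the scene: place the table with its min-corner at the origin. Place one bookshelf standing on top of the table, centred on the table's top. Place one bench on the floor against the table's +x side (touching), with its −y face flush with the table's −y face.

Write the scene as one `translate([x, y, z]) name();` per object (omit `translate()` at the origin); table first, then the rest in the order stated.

table();
translate([123, 173, 721]) bookshelf();
translate([1278, 0, 0]) bench();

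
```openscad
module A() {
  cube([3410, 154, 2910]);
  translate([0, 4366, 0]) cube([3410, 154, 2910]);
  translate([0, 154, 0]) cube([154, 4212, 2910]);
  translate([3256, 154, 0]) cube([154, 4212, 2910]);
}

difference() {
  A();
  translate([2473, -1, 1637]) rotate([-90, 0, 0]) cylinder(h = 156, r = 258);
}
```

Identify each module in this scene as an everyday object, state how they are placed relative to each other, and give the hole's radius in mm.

A is a house frame. The house frame has a circular hole through its front wall. The hole's radius is 258 mm.

The subtracted cylinder has r = 258 mm.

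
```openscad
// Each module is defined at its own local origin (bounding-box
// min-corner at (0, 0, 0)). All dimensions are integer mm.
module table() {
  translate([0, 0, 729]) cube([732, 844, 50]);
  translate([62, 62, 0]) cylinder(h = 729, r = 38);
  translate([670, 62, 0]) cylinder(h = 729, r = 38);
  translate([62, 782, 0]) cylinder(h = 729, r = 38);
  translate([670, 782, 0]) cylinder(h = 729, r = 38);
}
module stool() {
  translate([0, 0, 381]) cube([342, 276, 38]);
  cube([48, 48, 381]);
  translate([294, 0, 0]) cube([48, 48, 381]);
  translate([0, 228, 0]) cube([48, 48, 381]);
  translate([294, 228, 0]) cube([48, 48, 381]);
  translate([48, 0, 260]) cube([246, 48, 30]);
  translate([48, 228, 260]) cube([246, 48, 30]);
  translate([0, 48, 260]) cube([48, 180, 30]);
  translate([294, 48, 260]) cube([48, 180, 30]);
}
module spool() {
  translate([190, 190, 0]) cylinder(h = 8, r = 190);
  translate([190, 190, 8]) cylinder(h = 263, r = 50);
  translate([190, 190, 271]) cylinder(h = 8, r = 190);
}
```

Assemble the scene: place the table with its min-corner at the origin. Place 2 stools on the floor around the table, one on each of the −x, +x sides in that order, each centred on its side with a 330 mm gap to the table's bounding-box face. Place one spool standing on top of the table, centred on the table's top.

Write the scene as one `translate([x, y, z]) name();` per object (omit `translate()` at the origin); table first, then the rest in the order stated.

table();
translate([-672, 284, 0]) stool();
translate([1062, 284, 0]) stool();
translate([176, 232, 779]) spool();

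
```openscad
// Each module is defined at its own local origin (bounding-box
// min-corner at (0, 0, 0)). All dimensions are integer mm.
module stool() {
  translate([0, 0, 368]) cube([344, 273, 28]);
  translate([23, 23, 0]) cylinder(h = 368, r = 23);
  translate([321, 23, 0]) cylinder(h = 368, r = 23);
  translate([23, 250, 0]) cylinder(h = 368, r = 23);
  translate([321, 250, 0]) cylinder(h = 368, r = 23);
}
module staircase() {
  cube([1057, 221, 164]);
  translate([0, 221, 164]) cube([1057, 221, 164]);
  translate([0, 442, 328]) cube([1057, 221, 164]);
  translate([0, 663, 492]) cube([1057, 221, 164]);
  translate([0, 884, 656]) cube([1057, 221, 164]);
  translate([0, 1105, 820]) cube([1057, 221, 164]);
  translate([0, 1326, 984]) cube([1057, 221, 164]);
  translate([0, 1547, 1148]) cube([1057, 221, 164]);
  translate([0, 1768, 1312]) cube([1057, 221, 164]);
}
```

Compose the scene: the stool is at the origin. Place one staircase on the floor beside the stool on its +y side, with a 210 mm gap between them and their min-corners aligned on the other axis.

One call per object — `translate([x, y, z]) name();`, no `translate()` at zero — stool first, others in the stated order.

stool();
translate([0, 483, 0]) staircase();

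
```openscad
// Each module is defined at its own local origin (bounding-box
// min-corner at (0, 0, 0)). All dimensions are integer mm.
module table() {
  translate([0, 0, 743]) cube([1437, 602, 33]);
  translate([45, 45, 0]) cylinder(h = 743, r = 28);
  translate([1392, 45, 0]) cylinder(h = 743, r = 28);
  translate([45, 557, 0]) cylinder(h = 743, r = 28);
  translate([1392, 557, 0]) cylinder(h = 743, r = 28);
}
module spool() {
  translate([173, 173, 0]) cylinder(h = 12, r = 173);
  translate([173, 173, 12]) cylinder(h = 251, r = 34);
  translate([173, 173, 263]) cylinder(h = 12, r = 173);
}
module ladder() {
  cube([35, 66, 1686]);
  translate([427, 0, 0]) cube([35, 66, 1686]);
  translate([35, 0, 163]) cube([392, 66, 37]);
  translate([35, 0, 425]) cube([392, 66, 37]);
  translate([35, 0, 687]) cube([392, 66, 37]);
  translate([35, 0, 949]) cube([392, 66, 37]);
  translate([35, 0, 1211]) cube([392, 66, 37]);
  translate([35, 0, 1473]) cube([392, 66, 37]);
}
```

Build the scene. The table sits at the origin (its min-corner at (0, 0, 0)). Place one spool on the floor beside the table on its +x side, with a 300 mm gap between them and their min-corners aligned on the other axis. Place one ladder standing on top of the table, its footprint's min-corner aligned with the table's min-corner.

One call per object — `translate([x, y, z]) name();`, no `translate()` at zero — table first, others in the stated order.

table();
translate([1737, 0, 0]) spool();
translate([0, 0, 776]) ladder();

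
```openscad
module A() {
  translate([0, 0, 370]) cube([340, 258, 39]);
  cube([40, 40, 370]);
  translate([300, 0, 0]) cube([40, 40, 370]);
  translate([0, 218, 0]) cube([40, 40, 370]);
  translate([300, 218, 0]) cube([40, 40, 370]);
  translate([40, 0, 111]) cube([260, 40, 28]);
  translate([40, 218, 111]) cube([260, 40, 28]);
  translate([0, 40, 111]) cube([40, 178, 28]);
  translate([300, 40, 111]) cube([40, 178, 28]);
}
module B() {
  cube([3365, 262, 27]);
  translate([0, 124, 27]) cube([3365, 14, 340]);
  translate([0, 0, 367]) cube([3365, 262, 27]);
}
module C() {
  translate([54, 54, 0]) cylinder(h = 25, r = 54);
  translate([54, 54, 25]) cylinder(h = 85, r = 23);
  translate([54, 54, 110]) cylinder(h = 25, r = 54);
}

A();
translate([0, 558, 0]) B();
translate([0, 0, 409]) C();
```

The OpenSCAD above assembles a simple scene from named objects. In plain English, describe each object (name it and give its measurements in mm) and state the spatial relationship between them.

A is a four-legged stool. The seat is a 340×258×39 mm slab whose top surface is at z = 409 mm; four square legs, each 40×40 mm in cross-section, run from the floor (z = 0) to the underside of the seat, each flush with a corner of the seat. Four stretchers, 40 mm wide and 28 mm tall, connect adjacent legs with their undersides at z = 111 mm, each running between the inner faces of the legs it joins and aligned with the legs' outer faces on the other axis.

B is an I-beam lying along x, 3365 mm long. Overall section height 394 mm. Two flanges 262 mm wide (y) and 27 mm thick, one on the floor and one at the top; a web 14 mm thick runs between them, centred on the flange width.

C is a spool: two coaxial disc flanges of radius 54 mm and thickness 25 mm, joined by a core cylinder of radius 23 mm and height 85 mm. The lower flange rests on z = 0 and the three cylinders share a vertical axis.

The I-beam is on the floor beside the stool on its +y side. The spool is on top of the stool.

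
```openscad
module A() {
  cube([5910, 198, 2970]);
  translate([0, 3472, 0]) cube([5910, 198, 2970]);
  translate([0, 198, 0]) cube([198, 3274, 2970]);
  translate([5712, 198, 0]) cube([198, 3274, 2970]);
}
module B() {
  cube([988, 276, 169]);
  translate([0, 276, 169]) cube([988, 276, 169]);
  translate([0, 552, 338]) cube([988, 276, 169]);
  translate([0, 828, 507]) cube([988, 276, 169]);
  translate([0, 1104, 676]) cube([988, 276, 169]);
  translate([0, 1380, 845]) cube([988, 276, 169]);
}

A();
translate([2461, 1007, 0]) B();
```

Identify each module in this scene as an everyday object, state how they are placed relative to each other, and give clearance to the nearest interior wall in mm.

A is a house frame. B is a staircase. The staircase sits inside the house frame, centred. The clearance to the nearest interior wall is 809 mm.

Clearances: x = 2263, y = 809; minimum 809 mm.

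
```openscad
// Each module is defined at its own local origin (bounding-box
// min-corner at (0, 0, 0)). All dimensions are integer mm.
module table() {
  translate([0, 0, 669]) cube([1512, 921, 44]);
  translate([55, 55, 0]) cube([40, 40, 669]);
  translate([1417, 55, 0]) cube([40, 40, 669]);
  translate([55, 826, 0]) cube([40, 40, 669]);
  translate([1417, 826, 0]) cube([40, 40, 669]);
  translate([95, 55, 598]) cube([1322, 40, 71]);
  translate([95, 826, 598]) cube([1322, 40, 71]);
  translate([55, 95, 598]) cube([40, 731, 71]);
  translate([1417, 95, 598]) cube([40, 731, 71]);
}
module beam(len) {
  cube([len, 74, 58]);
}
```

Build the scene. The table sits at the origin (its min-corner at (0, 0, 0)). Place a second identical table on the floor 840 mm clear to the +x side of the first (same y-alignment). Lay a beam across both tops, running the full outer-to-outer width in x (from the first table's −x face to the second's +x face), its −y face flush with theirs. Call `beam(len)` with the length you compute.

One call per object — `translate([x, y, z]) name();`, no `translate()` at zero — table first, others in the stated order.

table();
translate([2352, 0, 0]) table();
translate([0, 0, 713]) beam(3864);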